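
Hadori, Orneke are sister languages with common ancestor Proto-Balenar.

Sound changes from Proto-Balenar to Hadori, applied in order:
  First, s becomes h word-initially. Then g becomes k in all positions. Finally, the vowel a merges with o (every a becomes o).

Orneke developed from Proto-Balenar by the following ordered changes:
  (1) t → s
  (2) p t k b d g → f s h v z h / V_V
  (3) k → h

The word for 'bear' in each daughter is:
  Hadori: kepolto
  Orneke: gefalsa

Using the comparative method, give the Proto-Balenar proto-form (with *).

Position 1: Hadori has k, Orneke has g. Orneke preserves g here (none of its changes turn any other segment into g), so the proto-segment is *g.
Position 4: Hadori has o, Orneke has a. Orneke preserves a here (none of its changes turn any other segment into a), so the proto-segment is *a.
This points to *gepalta. Verify forward in each daughter:
Hadori: *gepalta
  gepalta (rule 1 does not apply)
  gepalta → kepalta   [unconditioned shift]
  kepalta → kepolto   [vowel merger]
  giving Hadori kepolto.
Orneke: *gepalta
  gepalta → gepalsa   [unconditioned shift]
  gepalsa → gefalsa   [intervocalic lenition]
  gefalsa (rule 3 does not apply)
  giving Orneke gefalsa.
No other proto-form is consistent with every reflex, so the reconstruction is *gepalta.

*gepalta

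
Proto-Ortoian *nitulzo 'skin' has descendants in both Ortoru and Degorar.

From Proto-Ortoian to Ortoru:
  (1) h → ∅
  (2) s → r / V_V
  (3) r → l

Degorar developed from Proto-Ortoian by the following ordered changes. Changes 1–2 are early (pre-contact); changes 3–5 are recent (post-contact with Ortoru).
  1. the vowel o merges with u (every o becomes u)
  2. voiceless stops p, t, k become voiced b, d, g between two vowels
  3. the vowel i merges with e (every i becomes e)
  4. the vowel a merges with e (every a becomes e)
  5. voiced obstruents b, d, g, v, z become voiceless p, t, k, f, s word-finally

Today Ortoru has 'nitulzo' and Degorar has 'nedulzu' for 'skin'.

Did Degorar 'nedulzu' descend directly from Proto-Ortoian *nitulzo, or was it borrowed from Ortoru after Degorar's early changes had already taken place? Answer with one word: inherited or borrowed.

inherited

If inherited, *nitulzo would pass through all of Degorar's changes:
Degorar: *nitulzo
  nitulzo → nitulzu   [vowel merger]
  nitulzu → nidulzu   [intervocalic voicing]
  nidulzu → nedulzu   [vowel merger]
  nedulzu (rule 4 does not apply)
  nedulzu (rule 5 does not apply)
  giving Degorar nedulzu.
If borrowed from Ortoru 'nitulzo' after the early changes, it would undergo only the recent ones:
  rule 3 (vowel merger): nitulzo → netulzo
  rule 4 (vowel merger): no change (netulzo)
  rule 5 (final devoicing): no change (netulzo)
  ⇒ as a loan: netulzo
Degorar 'nedulzu' matches the inherited outcome exactly, so it is an inherited cognate, not a loan.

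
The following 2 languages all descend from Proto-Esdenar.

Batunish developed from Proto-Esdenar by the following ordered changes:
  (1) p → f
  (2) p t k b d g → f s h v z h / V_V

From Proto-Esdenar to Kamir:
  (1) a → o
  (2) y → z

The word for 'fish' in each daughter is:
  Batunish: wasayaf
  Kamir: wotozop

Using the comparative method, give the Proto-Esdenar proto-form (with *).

*watayap

Position 2: Batunish has a, Kamir has o. Batunish preserves a here (none of its changes turn any other segment into a), so the proto-segment is *a.
Position 6: Batunish has a, Kamir has o. Batunish preserves a here (none of its changes turn any other segment into a), so the proto-segment is *a.
Position 4: Batunish has a, Kamir has o. Batunish preserves a here (none of its changes turn any other segment into a), so the proto-segment is *a.
Continuing position by position gives *watayap; check it forward:
Batunish: *watayap > watayaf > wasayaf  (by unconditioned shift, intervocalic lenition)
Kamir: start from *watayap.
  rule 1 (vowel merger): watayap → wotoyop
  rule 2 (unconditioned shift): wotoyop → wotozop
  ⇒ Kamir wotozop
No other proto-form is consistent with every reflex, so the reconstruction is *watayap.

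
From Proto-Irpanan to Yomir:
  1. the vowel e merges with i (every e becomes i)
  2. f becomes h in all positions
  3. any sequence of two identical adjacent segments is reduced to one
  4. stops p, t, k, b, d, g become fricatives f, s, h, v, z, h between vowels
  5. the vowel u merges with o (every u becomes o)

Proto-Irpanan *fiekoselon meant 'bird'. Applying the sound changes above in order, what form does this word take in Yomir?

hihosilon

Yomir: *fiekoselon > fiikosilon > hiikosilon > hikosilon > hihosilon  (by vowel merger, unconditioned shift, degemination, intervocalic lenition)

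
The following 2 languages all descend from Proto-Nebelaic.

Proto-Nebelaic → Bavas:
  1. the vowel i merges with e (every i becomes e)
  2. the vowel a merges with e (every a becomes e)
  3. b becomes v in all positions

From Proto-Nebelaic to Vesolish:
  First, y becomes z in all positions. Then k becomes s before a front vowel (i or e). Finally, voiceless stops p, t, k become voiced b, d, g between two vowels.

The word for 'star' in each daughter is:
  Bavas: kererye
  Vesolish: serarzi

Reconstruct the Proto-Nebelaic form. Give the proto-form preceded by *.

Position 1: Bavas has k, Vesolish has s. Bavas preserves k here (none of its changes turn any other segment into k), so the proto-segment is *k.
Position 7: Bavas has e, Vesolish has i. Vesolish preserves i here (none of its changes turn any other segment into i), so the proto-segment is *i.
This points to *keraryi. Verify forward in each daughter:
Bavas: *keraryi > kerarye > kererye  (by vowel merger, vowel merger)
Vesolish: start from *keraryi.
  rule 1 (unconditioned shift): keraryi → kerarzi
  rule 2 (palatalisation): kerarzi → serarzi
  rule 3: no change — serarzi
  ⇒ Vesolish serarzi
*keraryi is the unique common source.

*keraryi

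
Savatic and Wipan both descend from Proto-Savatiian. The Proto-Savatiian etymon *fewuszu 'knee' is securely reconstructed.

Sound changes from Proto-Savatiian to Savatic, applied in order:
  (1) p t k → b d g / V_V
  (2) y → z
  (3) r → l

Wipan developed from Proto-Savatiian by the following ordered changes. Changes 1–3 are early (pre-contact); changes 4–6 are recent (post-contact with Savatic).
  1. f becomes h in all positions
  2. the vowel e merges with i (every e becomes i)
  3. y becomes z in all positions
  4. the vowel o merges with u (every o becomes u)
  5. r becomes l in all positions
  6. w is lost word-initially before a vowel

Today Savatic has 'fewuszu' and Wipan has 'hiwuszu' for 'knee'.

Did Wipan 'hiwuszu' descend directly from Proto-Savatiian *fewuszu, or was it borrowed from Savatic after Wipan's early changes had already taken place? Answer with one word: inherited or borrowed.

inherited

If inherited, *fewuszu would pass through all of Wipan's changes:
Wipan: start from *fewuszu.
  rule 1 (unconditioned shift): fewuszu → hewuszu
  rule 2 (vowel merger): hewuszu → hiwuszu
  rule 3: no change — hiwuszu
  rule 4: no change — hiwuszu
  rule 5: no change — hiwuszu
  rule 6: no change — hiwuszu
  ⇒ Wipan hiwuszu
If borrowed from Savatic 'fewuszu' after the early changes, it would undergo only the recent ones:
  rule 4 (vowel merger): no change (fewuszu)
  rule 5 (unconditioned shift): no change (fewuszu)
  rule 6 (glide loss): no change (fewuszu)
  ⇒ as a loan: fewuszu
Wipan 'hiwuszu' matches the inherited outcome exactly, so it is an inherited cognate, not a loan.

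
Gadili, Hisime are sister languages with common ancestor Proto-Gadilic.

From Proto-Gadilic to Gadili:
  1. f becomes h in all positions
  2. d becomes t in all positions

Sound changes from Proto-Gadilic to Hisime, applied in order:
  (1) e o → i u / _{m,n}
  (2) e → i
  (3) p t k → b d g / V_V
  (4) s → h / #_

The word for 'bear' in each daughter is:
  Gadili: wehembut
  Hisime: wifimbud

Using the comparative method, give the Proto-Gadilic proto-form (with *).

Position 3: Gadili has h, Hisime has f. Hisime preserves f here (none of its changes turn any other segment into f), so the proto-segment is *f.
Position 4: Gadili has e, Hisime has i. Gadili preserves e here (none of its changes turn any other segment into e), so the proto-segment is *e.
This points to *wefembud. Verify forward in each daughter:
Gadili: *wefembud
  wefembud → wehembud   [unconditioned shift]
  wehembud → wehembut   [unconditioned shift]
  giving Gadili wehembut.
Hisime: *wefembud
  wefembud → wefimbud   [pre-nasal raising]
  wefimbud → wifimbud   [vowel merger]
  wifimbud (rule 3 does not apply)
  wifimbud (rule 4 does not apply)
  giving Hisime wifimbud.
*wefembud is the unique common source.

*wefembud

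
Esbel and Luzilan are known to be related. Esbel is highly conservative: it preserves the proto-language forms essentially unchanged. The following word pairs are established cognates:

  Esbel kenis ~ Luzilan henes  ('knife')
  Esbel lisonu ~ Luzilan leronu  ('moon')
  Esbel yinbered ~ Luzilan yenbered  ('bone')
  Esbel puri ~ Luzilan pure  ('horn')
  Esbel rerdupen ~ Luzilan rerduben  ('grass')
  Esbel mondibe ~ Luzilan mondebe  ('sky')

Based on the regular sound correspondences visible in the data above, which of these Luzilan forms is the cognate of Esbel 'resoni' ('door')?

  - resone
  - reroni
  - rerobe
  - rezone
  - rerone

rerone

lisonu ~ leronu — Esbel s corresponds to Luzilan r between vowels (before a back vowel).
puri ~ pure — Esbel i corresponds to Luzilan e word-finally.
Applying these to Esbel 'resoni':
  resoni → reroni   (s→r between vowels (before a back vowel))
  reroni → rerone   (i→e word-finally)
So the Luzilan cognate is 'rerone'.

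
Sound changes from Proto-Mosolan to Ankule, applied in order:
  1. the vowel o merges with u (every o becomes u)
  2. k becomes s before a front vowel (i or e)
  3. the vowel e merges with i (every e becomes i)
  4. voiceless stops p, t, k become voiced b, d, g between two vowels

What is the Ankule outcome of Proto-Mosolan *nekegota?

Ankule: *nekegota > nekeguta > neseguta > nisiguta > nisiguda  (by vowel merger, palatalisation, vowel merger, intervocalic voicing)

nisiguda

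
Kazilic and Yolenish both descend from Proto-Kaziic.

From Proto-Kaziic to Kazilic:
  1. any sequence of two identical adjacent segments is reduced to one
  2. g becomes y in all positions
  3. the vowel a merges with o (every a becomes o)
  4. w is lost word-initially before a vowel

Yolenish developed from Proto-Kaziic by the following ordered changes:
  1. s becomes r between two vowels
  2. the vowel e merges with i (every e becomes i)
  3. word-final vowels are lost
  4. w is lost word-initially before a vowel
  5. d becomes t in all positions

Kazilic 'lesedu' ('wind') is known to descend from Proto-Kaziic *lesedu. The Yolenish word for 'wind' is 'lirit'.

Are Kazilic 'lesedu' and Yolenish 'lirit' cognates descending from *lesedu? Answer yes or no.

Derive the expected Yolenish reflex of *lesedu:
Yolenish: *lesedu
  lesedu → leredu   [rhotacism]
  leredu → liridu   [vowel merger]
  liridu → lirid   [apocope]
  lirid (rule 4 does not apply)
  lirid → lirit   [unconditioned shift]
  giving Yolenish lirit.
Yolenish 'lirit' matches the regular reflex exactly, so the pair is cognate.

yes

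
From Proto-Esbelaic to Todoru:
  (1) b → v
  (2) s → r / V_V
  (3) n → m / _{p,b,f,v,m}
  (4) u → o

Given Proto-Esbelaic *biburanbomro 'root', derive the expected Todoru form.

vivoramvomro

Todoru: start from *biburanbomro.
  rule 1 (unconditioned shift): biburanbomro → vivuranvomro
  rule 2: no change — vivuranvomro
  rule 3 (nasal place assimilation): vivuranvomro → vivuramvomro
  rule 4 (vowel merger): vivuramvomro → vivoramvomro
  ⇒ Todoru vivoramvomro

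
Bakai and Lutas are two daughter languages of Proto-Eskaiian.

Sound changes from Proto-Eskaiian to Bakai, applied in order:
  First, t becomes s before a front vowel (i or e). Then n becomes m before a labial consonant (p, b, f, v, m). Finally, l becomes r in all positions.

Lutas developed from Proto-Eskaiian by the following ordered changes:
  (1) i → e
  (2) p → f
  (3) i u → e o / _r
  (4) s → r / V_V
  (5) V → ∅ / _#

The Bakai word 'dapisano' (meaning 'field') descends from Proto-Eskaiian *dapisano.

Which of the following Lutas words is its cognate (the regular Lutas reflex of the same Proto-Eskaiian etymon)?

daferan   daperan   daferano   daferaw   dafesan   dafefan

daferan

Lutas: *dapisano
  dapisano → dapesano   [vowel merger]
  dapesano → dafesano   [unconditioned shift]
  dafesano (rule 3 does not apply)
  dafesano → daferano   [rhotacism]
  daferano → daferan   [apocope]
  giving Lutas daferan.
The other candidates each miss or misapply at least one Lutas change.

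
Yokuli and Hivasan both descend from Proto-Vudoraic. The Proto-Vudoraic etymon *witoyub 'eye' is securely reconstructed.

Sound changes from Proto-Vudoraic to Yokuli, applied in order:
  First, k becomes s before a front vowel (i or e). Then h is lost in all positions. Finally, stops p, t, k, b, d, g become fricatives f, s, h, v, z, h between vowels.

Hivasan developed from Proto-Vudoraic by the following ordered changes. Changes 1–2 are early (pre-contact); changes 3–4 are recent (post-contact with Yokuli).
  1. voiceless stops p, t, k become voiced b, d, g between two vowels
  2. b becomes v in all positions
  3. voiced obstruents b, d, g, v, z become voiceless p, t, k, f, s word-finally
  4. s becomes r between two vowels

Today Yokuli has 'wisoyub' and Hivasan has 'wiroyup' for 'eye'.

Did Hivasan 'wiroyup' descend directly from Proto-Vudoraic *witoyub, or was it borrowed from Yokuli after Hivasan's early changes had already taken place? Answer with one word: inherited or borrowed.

If inherited, *witoyub would pass through all of Hivasan's changes:
Hivasan: start from *witoyub.
  rule 1 (intervocalic voicing): witoyub → widoyub
  rule 2 (unconditioned shift): widoyub → widoyuv
  rule 3 (final devoicing): widoyuv → widoyuf
  rule 4: no change — widoyuf
  ⇒ Hivasan widoyuf
If borrowed from Yokuli 'wisoyub' after the early changes, it would undergo only the recent ones:
  rule 3 (final devoicing): wisoyub → wisoyup
  rule 4 (rhotacism): wisoyup → wiroyup
  ⇒ as a loan: wiroyup
Hivasan 'wiroyup' matches the loan outcome 'wiroyup', not the inherited 'widoyuf' — it skipped the early Hivasan changes, so it was borrowed from Yokuli.

borrowed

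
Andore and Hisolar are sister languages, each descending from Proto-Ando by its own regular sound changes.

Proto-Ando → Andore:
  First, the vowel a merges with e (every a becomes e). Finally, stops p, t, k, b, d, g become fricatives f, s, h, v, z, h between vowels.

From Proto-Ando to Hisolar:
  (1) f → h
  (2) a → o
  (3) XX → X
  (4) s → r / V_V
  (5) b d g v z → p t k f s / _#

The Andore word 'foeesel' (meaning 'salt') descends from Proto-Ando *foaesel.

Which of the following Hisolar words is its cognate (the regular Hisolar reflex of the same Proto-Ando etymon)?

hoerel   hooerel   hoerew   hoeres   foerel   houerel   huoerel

Hisolar: *foaesel
  foaesel → hoaesel   [unconditioned shift]
  hoaesel → hooesel   [vowel merger]
  hooesel → hoesel   [degemination]
  hoesel → hoerel   [rhotacism]
  hoerel (rule 5 does not apply)
  giving Hisolar hoerel.
Among the options, 'hoerel' alone shows every Hisolar change applied in order.

hoerel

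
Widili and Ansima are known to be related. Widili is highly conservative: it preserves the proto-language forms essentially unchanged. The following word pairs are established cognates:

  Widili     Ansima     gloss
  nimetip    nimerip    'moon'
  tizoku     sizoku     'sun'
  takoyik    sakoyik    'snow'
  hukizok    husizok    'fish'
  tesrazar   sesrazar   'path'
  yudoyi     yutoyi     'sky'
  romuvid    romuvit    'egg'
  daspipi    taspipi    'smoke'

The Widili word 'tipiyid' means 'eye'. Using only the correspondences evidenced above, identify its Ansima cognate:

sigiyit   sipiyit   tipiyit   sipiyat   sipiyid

sipiyit

tizoku ~ sizoku — Widili t corresponds to Ansima s word-initially before a front vowel.
romuvid ~ romuvit — Widili d corresponds to Ansima t word-finally.
Applying these to Widili 'tipiyid':
  tipiyid → sipiyid   (t→s word-initially before a front vowel)
  sipiyid → sipiyit   (d→t word-finally)
So the Ansima cognate is 'sipiyit'.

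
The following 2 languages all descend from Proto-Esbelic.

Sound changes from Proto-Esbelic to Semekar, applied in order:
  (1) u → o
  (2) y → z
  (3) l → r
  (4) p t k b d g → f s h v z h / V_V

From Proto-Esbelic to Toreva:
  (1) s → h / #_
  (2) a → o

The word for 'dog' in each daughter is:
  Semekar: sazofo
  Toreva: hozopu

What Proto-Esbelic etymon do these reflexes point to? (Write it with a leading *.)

*sazopu

Position 2: Semekar has a, Toreva has o. Semekar preserves a here (none of its changes turn any other segment into a), so the proto-segment is *a.
Position 6: Semekar has o, Toreva has u. Toreva preserves u here (none of its changes turn any other segment into u), so the proto-segment is *u.
Position 1: Semekar has s, Toreva has h. Taking the neighbouring segments as reconstructed: Semekar s can only go back to *s; Toreva h could go back to *s or *h — the one source consistent with every daughter is *s.
Continuing position by position gives *sazopu; check it forward:
Semekar: *sazopu > sazopo > sazofo  (by vowel merger, intervocalic lenition)
Toreva: *sazopu
  sazopu → hazopu   [debuccalisation]
  hazopu → hozopu   [vowel merger]
  giving Toreva hozopu.
Only *sazopu yields all of Semekar sazofo, Toreva hozopu.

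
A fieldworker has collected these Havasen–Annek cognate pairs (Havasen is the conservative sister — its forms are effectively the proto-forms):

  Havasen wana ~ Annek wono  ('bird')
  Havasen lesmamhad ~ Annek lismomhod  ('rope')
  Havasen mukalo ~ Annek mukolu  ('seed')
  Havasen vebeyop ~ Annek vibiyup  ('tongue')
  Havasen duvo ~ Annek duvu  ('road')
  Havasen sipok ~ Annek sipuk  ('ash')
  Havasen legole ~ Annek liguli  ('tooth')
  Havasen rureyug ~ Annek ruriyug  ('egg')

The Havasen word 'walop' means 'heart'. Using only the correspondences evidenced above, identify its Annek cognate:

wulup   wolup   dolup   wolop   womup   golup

lesmamhad ~ lismomhod, mukalo ~ mukolu — Havasen a corresponds to Annek o after a consonant, before a consonant other than r, m, n, p, b, f, v.
vebeyop ~ vibiyup — Havasen o corresponds to Annek u after a consonant, before a labial obstruent.
Applying these to Havasen 'walop':
  walop → wolop   (a→o after a consonant, before a consonant other than r, m, n, p, b, f, v)
  wolop → wolup   (o→u after a consonant, before a labial obstruent)
So the Annek cognate is 'wolup'.

wolup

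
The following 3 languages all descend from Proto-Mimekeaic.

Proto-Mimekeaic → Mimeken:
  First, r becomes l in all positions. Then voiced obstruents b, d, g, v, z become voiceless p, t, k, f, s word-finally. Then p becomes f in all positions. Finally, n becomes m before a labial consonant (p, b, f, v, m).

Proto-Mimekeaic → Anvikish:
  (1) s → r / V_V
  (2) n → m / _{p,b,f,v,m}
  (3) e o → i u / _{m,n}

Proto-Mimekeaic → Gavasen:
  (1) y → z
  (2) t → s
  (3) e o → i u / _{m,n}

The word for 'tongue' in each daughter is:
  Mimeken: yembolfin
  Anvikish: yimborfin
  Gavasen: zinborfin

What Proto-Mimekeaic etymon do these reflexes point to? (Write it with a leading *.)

*yenborfin

Position 1: Mimeken has y, Anvikish has y, Gavasen has z. Mimeken preserves y here (none of its changes turn any other segment into y), so the proto-segment is *y.
Position 3: Mimeken has m, Anvikish has m, Gavasen has n. Gavasen preserves n here (none of its changes turn any other segment into n), so the proto-segment is *n.
Continuing position by position gives *yenborfin; check it forward:
Mimeken: start from *yenborfin.
  rule 1 (unconditioned shift): yenborfin → yenbolfin
  rule 2: no change — yenbolfin
  rule 3: no change — yenbolfin
  rule 4 (nasal place assimilation): yenbolfin → yembolfin
  ⇒ Mimeken yembolfin
Anvikish: *yenborfin
  yenborfin (rule 1 does not apply)
  yenborfin → yemborfin   [nasal place assimilation]
  yemborfin → yimborfin   [pre-nasal raising]
  giving Anvikish yimborfin.
Gavasen: *yenborfin > zenborfin > zinborfin  (by unconditioned shift, pre-nasal raising)
Only *yenborfin yields all of Mimeken yembolfin, Anvikish yimborfin, Gavasen zinborfin.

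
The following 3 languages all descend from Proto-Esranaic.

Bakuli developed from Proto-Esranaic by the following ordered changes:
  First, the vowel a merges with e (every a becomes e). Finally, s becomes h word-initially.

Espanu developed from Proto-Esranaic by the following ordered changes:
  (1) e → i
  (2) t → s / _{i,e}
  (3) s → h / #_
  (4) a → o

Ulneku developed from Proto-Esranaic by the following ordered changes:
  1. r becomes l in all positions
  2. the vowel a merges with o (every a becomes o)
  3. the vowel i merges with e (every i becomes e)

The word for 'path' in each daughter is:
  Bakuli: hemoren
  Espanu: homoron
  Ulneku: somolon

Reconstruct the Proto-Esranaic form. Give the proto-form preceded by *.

*samoran

Position 2: Bakuli has e, Espanu has o, Ulneku has o. Taking the neighbouring segments as reconstructed: Bakuli e could go back to *a or *e; Espanu o could go back to *a or *o; Ulneku o could go back to *a or *o — the one source consistent with every daughter is *a.
Position 5: Bakuli has r, Espanu has r, Ulneku has l. Bakuli preserves r here (none of its changes turn any other segment into r), so the proto-segment is *r.
Verify the candidate proto-form against each daughter:
Bakuli: start from *samoran.
  rule 1 (vowel merger): samoran → semoren
  rule 2 (debuccalisation): semoren → hemoren
  ⇒ Bakuli hemoren
Espanu: start from *samoran.
  rule 1: no change — samoran
  rule 2: no change — samoran
  rule 3 (debuccalisation): samoran → hamoran
  rule 4 (vowel merger): hamoran → homoron
  ⇒ Espanu homoron
Ulneku: *samoran > samolan > somolon  (by unconditioned shift, vowel merger)
Only *samoran yields all of Bakuli hemoren, Espanu homoron, Ulneku somolon.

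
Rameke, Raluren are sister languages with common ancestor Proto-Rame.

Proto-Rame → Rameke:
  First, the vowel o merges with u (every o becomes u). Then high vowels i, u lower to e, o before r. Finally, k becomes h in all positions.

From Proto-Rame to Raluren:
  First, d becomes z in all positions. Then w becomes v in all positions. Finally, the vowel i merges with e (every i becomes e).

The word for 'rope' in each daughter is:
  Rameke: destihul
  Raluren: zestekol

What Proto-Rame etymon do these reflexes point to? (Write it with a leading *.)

*destikol

Position 7: Rameke has u, Raluren has o. Raluren preserves o here (none of its changes turn any other segment into o), so the proto-segment is *o.
Position 5: Rameke has i, Raluren has e. Rameke preserves i here (none of its changes turn any other segment into i), so the proto-segment is *i.
Position 1: Rameke has d, Raluren has z. Rameke preserves d here (none of its changes turn any other segment into d), so the proto-segment is *d.
Verify the candidate proto-form against each daughter:
Rameke: *destikol > destikul > destihul  (by vowel merger, unconditioned shift)
Raluren: *destikol > zestikol > zestekol  (by unconditioned shift, vowel merger)
No other proto-form is consistent with every reflex, so the reconstruction is *destikol.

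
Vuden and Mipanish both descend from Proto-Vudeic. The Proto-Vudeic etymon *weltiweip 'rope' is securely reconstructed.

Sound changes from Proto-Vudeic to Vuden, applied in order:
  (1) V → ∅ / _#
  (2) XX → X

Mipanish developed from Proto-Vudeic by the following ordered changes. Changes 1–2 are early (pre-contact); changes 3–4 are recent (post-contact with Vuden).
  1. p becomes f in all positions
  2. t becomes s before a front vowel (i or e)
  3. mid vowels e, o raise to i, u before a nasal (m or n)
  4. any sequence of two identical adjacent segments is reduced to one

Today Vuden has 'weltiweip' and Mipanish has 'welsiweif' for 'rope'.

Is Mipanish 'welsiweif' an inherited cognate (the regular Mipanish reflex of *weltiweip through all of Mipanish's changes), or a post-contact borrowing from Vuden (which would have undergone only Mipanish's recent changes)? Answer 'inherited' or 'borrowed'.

If inherited, *weltiweip would pass through all of Mipanish's changes:
Mipanish: *weltiweip > weltiweif > welsiweif  (by unconditioned shift, palatalisation)
If borrowed from Vuden 'weltiweip' after the early changes, it would undergo only the recent ones:
  rule 3 (pre-nasal raising): no change (weltiweip)
  rule 4 (degemination): no change (weltiweip)
  ⇒ as a loan: weltiweip
Mipanish 'welsiweif' matches the inherited outcome exactly, so it is an inherited cognate, not a loan.

inherited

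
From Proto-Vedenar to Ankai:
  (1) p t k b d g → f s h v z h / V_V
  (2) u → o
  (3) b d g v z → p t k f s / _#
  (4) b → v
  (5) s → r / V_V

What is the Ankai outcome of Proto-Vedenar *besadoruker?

Ankai: *besadoruker
  besadoruker → besazoruher   [intervocalic lenition]
  besazoruher → besazoroher   [vowel merger]
  besazoroher (rule 3 does not apply)
  besazoroher → vesazoroher   [unconditioned shift]
  vesazoroher → verazoroher   [rhotacism]
  giving Ankai verazoroher.

verazoroher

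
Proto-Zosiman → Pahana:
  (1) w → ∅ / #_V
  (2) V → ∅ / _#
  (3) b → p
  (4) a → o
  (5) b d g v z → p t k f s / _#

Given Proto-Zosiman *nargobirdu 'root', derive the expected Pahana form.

norgopirt

Pahana: *nargobirdu > nargobird > nargopird > norgopird > norgopirt  (by apocope, unconditioned shift, vowel merger, final devoicing)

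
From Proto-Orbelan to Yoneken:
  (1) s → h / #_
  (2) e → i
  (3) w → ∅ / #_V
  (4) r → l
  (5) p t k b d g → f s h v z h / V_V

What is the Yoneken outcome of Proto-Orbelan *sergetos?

Yoneken: *sergetos
  sergetos → hergetos   [debuccalisation]
  hergetos → hirgitos   [vowel merger]
  hirgitos (rule 3 does not apply)
  hirgitos → hilgitos   [unconditioned shift]
  hilgitos → hilgisos   [intervocalic lenition]
  giving Yoneken hilgisos.

hilgisos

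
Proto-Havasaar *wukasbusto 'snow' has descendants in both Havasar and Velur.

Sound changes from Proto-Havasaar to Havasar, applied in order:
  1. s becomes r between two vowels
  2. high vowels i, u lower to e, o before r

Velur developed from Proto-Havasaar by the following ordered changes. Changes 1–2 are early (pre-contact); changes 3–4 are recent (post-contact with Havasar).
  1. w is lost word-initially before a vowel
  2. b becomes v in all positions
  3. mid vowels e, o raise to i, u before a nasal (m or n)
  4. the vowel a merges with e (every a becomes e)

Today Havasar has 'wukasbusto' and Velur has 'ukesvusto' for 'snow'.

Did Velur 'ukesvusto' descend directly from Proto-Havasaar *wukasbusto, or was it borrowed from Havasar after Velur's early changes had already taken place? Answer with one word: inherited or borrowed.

inherited

If inherited, *wukasbusto would pass through all of Velur's changes:
Velur: *wukasbusto
  wukasbusto → ukasbusto   [glide loss]
  ukasbusto → ukasvusto   [unconditioned shift]
  ukasvusto (rule 3 does not apply)
  ukasvusto → ukesvusto   [vowel merger]
  giving Velur ukesvusto.
If borrowed from Havasar 'wukasbusto' after the early changes, it would undergo only the recent ones:
  rule 3 (pre-nasal raising): no change (wukasbusto)
  rule 4 (vowel merger): wukasbusto → wukesbusto
  ⇒ as a loan: wukesbusto
Velur 'ukesvusto' matches the inherited outcome exactly, so it is an inherited cognate, not a loan.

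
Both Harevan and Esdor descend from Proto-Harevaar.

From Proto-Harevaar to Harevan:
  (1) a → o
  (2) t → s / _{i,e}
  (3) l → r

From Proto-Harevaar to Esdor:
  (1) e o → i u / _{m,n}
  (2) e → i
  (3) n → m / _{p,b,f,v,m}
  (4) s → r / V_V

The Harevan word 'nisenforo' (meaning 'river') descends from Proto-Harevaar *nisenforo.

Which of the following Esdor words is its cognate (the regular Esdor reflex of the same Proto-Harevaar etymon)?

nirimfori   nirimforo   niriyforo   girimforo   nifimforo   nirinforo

nirimforo

Esdor: *nisenforo > nisinforo > nisimforo > nirimforo  (by pre-nasal raising, nasal place assimilation, rhotacism)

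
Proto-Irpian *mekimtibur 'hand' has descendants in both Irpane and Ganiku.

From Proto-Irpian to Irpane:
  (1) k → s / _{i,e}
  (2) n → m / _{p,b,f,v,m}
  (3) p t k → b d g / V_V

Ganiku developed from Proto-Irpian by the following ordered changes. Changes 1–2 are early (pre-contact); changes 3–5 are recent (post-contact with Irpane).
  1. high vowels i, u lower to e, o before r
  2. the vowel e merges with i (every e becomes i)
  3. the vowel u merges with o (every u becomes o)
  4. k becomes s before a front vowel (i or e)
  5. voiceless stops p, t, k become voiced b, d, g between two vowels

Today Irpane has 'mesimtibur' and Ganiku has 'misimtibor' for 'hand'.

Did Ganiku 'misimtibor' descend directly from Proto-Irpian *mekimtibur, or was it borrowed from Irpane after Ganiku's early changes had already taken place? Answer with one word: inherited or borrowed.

inherited

If inherited, *mekimtibur would pass through all of Ganiku's changes:
Ganiku: start from *mekimtibur.
  rule 1 (pre-rhotic lowering): mekimtibur → mekimtibor
  rule 2 (vowel merger): mekimtibor → mikimtibor
  rule 3: no change — mikimtibor
  rule 4 (palatalisation): mikimtibor → misimtibor
  rule 5: no change — misimtibor
  ⇒ Ganiku misimtibor
If borrowed from Irpane 'mesimtibur' after the early changes, it would undergo only the recent ones:
  rule 3 (vowel merger): mesimtibur → mesimtibor
  rule 4 (palatalisation): no change (mesimtibor)
  rule 5 (intervocalic voicing): no change (mesimtibor)
  ⇒ as a loan: mesimtibor
Ganiku 'misimtibor' matches the inherited outcome exactly, so it is an inherited cognate, not a loan.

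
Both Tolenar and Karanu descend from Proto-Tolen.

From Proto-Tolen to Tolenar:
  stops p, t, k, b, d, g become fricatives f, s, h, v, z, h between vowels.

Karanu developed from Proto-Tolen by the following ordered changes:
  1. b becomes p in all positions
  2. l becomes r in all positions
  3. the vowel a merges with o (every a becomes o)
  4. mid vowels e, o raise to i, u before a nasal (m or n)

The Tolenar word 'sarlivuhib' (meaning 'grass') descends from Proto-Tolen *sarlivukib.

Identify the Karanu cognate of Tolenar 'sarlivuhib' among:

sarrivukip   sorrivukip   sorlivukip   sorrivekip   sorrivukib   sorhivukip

Karanu: start from *sarlivukib.
  rule 1 (unconditioned shift): sarlivukib → sarlivukip
  rule 2 (unconditioned shift): sarlivukip → sarrivukip
  rule 3 (vowel merger): sarrivukip → sorrivukip
  rule 4: no change — sorrivukip
  ⇒ Karanu sorrivukip

sorrivukip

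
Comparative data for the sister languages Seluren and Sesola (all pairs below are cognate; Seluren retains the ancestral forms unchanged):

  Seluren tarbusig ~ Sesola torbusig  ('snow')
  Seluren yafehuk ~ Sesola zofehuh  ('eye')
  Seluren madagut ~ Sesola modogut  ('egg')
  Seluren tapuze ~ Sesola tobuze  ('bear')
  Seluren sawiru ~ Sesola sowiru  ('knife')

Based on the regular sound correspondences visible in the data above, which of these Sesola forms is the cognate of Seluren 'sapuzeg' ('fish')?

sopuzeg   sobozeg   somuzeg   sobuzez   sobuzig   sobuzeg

sobuzeg

tapuze ~ tobuze — Seluren a corresponds to Sesola o after a consonant, before a labial obstruent.
tapuze ~ tobuze — Seluren p corresponds to Sesola b between vowels (before a back vowel).
Applying these to Seluren 'sapuzeg':
  sapuzeg → sopuzeg   (a→o after a consonant, before a labial obstruent)
  sopuzeg → sobuzeg   (p→b between vowels (before a back vowel))
So the Sesola cognate is 'sobuzeg'.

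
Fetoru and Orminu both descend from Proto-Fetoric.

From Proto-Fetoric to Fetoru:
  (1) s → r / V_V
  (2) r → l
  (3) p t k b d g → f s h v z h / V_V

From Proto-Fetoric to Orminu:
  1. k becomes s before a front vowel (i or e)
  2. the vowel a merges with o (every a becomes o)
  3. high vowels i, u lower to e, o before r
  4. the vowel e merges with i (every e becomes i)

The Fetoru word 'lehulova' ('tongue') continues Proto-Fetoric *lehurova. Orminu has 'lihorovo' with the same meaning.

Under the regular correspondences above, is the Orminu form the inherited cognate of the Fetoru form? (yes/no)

yes

Derive the expected Orminu reflex of *lehurova:
Orminu: start from *lehurova.
  rule 1: no change — lehurova
  rule 2 (vowel merger): lehurova → lehurovo
  rule 3 (pre-rhotic lowering): lehurovo → lehorovo
  rule 4 (vowel merger): lehorovo → lihorovo
  ⇒ Orminu lihorovo
Orminu 'lihorovo' matches the regular reflex exactly, so the pair is cognate.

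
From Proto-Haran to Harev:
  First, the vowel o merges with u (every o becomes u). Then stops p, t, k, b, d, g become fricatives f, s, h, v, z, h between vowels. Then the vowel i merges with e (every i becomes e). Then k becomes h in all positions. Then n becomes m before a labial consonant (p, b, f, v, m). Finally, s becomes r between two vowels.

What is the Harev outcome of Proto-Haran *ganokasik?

ganuhareh

Harev: *ganokasik
  ganokasik → ganukasik   [vowel merger]
  ganukasik → ganuhasik   [intervocalic lenition]
  ganuhasik → ganuhasek   [vowel merger]
  ganuhasek → ganuhaseh   [unconditioned shift]
  ganuhaseh (rule 5 does not apply)
  ganuhaseh → ganuhareh   [rhotacism]
  giving Harev ganuhareh.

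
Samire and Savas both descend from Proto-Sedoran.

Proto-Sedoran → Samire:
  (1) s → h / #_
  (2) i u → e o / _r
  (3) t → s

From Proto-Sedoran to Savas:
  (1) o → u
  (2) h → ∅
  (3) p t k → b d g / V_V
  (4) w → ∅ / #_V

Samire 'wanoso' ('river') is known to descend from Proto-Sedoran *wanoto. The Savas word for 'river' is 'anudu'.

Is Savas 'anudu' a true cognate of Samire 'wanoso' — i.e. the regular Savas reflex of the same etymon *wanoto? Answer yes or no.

Derive the expected Savas reflex of *wanoto:
Savas: start from *wanoto.
  rule 1 (vowel merger): wanoto → wanutu
  rule 2: no change — wanutu
  rule 3 (intervocalic voicing): wanutu → wanudu
  rule 4 (glide loss): wanudu → anudu
  ⇒ Savas anudu
Savas 'anudu' matches the regular reflex exactly, so the pair is cognate.

yes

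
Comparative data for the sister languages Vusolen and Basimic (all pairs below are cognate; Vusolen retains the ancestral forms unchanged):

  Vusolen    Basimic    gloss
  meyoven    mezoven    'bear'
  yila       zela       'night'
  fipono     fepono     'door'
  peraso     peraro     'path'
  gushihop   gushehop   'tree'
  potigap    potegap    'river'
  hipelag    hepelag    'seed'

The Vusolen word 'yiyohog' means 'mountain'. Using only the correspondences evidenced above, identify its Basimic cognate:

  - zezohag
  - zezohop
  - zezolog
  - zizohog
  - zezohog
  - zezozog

zezohog

yila ~ zela — Vusolen y corresponds to Basimic z word-initially before a front vowel.
yila ~ zela, gushihop ~ gushehop — Vusolen i corresponds to Basimic e after a consonant, before a consonant other than r, m, n, p, b, f, v.
meyoven ~ mezoven — Vusolen y corresponds to Basimic z between vowels (before a back vowel).
Applying these to Vusolen 'yiyohog':
  yiyohog → ziyohog   (y→z word-initially before a front vowel)
  ziyohog → zeyohog   (i→e after a consonant, before a consonant other than r, m, n, p, b, f, v)
  zeyohog → zezohog   (y→z between vowels (before a back vowel))
So the Basimic cognate is 'zezohog'.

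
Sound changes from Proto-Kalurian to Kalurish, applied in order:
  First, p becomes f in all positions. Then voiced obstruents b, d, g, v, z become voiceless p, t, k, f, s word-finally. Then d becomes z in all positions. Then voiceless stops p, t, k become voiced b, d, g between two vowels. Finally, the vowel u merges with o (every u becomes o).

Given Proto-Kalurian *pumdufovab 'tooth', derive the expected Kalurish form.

fomzofovap

Kalurish: *pumdufovab
  pumdufovab → fumdufovab   [unconditioned shift]
  fumdufovab → fumdufovap   [final devoicing]
  fumdufovap → fumzufovap   [unconditioned shift]
  fumzufovap (rule 4 does not apply)
  fumzufovap → fomzofovap   [vowel merger]
  giving Kalurish fomzofovap.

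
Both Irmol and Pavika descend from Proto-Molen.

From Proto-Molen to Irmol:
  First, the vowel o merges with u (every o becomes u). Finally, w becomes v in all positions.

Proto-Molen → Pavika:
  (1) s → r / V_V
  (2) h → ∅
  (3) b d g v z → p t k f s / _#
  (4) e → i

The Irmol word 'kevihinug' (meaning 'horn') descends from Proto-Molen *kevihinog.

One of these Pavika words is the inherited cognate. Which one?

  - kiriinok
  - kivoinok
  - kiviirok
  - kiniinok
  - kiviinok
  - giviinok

kiviinok

Pavika: *kevihinog
  kevihinog (rule 1 does not apply)
  kevihinog → keviinog   [h-loss]
  keviinog → keviinok   [final devoicing]
  keviinok → kiviinok   [vowel merger]
  giving Pavika kiviinok.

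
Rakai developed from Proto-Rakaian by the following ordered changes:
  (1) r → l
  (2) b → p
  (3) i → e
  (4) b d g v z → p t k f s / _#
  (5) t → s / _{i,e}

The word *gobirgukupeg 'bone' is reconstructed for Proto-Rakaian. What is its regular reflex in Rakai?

Rakai: *gobirgukupeg
  gobirgukupeg → gobilgukupeg   [unconditioned shift]
  gobilgukupeg → gopilgukupeg   [unconditioned shift]
  gopilgukupeg → gopelgukupeg   [vowel merger]
  gopelgukupeg → gopelgukupek   [final devoicing]
  gopelgukupek (rule 5 does not apply)
  giving Rakai gopelgukupek.

gopelgukupek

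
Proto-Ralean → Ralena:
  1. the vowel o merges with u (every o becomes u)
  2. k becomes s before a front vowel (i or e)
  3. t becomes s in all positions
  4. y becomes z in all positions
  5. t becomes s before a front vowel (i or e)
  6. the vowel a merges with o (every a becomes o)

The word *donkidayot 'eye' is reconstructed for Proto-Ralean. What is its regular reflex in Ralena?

Ralena: *donkidayot
  donkidayot → dunkidayut   [vowel merger]
  dunkidayut → dunsidayut   [palatalisation]
  dunsidayut → dunsidayus   [unconditioned shift]
  dunsidayus → dunsidazus   [unconditioned shift]
  dunsidazus (rule 5 does not apply)
  dunsidazus → dunsidozus   [vowel merger]
  giving Ralena dunsidozus.

dunsidozus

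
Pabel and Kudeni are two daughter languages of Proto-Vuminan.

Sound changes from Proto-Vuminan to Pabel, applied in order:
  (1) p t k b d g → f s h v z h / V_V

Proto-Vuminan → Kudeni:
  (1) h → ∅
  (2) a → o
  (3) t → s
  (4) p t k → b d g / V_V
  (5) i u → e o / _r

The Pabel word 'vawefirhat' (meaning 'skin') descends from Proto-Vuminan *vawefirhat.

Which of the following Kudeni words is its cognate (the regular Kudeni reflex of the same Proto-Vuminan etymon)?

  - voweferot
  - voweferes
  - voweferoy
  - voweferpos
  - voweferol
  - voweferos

voweferos

Kudeni: *vawefirhat
  vawefirhat → vawefirat   [h-loss]
  vawefirat → vowefirot   [vowel merger]
  vowefirot → vowefiros   [unconditioned shift]
  vowefiros (rule 4 does not apply)
  vowefiros → voweferos   [pre-rhotic lowering]
  giving Kudeni voweferos.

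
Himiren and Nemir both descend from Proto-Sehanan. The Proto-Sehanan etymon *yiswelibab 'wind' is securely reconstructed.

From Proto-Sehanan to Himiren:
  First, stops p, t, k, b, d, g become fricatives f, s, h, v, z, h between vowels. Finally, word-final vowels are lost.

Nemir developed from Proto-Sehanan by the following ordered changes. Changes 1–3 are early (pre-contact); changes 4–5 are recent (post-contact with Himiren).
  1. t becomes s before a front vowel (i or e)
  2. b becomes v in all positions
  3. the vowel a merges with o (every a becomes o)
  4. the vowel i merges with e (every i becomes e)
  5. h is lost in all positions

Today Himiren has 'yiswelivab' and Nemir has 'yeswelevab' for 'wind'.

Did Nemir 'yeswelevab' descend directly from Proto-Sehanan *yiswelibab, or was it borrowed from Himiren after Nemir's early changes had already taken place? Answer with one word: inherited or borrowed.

borrowed

If inherited, *yiswelibab would pass through all of Nemir's changes:
Nemir: *yiswelibab
  yiswelibab (rule 1 does not apply)
  yiswelibab → yiswelivav   [unconditioned shift]
  yiswelivav → yiswelivov   [vowel merger]
  yiswelivov → yeswelevov   [vowel merger]
  yeswelevov (rule 5 does not apply)
  giving Nemir yeswelevov.
If borrowed from Himiren 'yiswelivab' after the early changes, it would undergo only the recent ones:
  rule 4 (vowel merger): yiswelivab → yeswelevab
  rule 5 (h-loss): no change (yeswelevab)
  ⇒ as a loan: yeswelevab
Nemir 'yeswelevab' matches the loan outcome 'yeswelevab', not the inherited 'yeswelevov' — it skipped the early Nemir changes, so it was borrowed from Himiren.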